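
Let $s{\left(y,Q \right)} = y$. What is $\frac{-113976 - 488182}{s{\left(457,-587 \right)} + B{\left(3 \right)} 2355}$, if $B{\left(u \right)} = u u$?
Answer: $- \frac{301079}{10826} \approx -27.811$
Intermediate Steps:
$B{\left(u \right)} = u^{2}$
$\frac{-113976 - 488182}{s{\left(457,-587 \right)} + B{\left(3 \right)} 2355} = \frac{-113976 - 488182}{457 + 3^{2} \cdot 2355} = - \frac{602158}{457 + 9 \cdot 2355} = - \frac{602158}{457 + 21195} = - \frac{602158}{21652} = \left(-602158\right) \frac{1}{21652} = - \frac{301079}{10826}$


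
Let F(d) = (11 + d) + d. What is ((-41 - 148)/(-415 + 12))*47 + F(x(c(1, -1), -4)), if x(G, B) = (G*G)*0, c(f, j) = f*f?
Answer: 13316/403 ≈ 33.042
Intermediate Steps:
c(f, j) = f²
x(G, B) = 0 (x(G, B) = G²*0 = 0)
F(d) = 11 + 2*d
((-41 - 148)/(-415 + 12))*47 + F(x(c(1, -1), -4)) = ((-41 - 148)/(-415 + 12))*47 + (11 + 2*0) = -189/(-403)*47 + (11 + 0) = -189*(-1/403)*47 + 11 = (189/403)*47 + 11 = 8883/403 + 11 = 13316/403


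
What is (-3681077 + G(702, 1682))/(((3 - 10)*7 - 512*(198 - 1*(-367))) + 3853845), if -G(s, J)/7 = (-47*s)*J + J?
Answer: 384778505/3564516 ≈ 107.95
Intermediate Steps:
G(s, J) = -7*J + 329*J*s (G(s, J) = -7*((-47*s)*J + J) = -7*(-47*J*s + J) = -7*(J - 47*J*s) = -7*J + 329*J*s)
(-3681077 + G(702, 1682))/(((3 - 10)*7 - 512*(198 - 1*(-367))) + 3853845) = (-3681077 + 7*1682*(-1 + 47*702))/(((3 - 10)*7 - 512*(198 - 1*(-367))) + 3853845) = (-3681077 + 7*1682*(-1 + 32994))/((-7*7 - 512*(198 + 367)) + 3853845) = (-3681077 + 7*1682*32993)/((-49 - 512*565) + 3853845) = (-3681077 + 388459582)/((-49 - 289280) + 3853845) = 384778505/(-289329 + 3853845) = 384778505/3564516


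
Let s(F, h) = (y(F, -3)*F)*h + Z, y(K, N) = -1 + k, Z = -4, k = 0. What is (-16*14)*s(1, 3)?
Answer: 1568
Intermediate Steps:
y(K, N) = -1 (y(K, N) = -1 + 0 = -1)
s(F, h) = -4 - F*h (s(F, h) = (-F)*h - 4 = -F*h - 4 = -4 - F*h)
(-16*14)*s(1, 3) = (-16*14)*(-4 - 1*1*3) = -224*(-4 - 3) = -224*(-7) = 1568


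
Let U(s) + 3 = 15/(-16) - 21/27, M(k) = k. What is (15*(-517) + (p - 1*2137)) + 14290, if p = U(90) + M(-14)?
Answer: 630617/144 ≈ 4379.3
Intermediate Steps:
U(s) = -679/144 (U(s) = -3 + (15/(-16) - 21/27) = -3 + (15*(-1/16) - 21*1/27) = -3 + (-15/16 - 7/9) = -3 - 247/144 = -679/144)
p = -2695/144 (p = -679/144 - 14 = -2695/144 ≈ -18.715)
(15*(-517) + (p - 1*2137)) + 14290 = (15*(-517) + (-2695/144 - 1*2137)) + 14290 = (-7755 + (-2695/144 - 2137)) + 14290 = (-7755 - 310423/144) + 14290 = -1427143/144 + 14290 = 630617/144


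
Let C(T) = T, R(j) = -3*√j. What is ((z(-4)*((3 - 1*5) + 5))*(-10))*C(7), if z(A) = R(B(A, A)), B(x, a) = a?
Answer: 1260*I ≈ 1260.0*I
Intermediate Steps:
z(A) = -3*√A
((z(-4)*((3 - 1*5) + 5))*(-10))*C(7) = (((-6*I)*((3 - 1*5) + 5))*(-10))*7 = (((-6*I)*((3 - 5) + 5))*(-10))*7 = (((-6*I)*(-2 + 5))*(-10))*7 = ((-6*I*3)*(-10))*7 = (-18*I*(-10))*7 = (180*I)*7 = 1260*I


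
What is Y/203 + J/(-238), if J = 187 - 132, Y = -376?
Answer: -14379/6902 ≈ -2.0833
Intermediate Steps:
J = 55
Y/203 + J/(-238) = -376/203 + 55/(-238) = -376*1/203 + 55*(-1/238) = -376/203 - 55/238 = -14379/6902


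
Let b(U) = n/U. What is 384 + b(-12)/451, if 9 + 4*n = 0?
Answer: 2770947/7216 ≈ 384.00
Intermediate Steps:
n = -9/4 (n = -9/4 + (1/4)*0 = -9/4 + 0 = -9/4 ≈ -2.2500)
b(U) = -9/(4*U)
384 + b(-12)/451 = 384 + (-9/4/(-12))/451 = 384 + (-9/4*(-1/12))/451 = 384 + (1/451)*(3/16) = 384 + 3/7216 = 2770947/7216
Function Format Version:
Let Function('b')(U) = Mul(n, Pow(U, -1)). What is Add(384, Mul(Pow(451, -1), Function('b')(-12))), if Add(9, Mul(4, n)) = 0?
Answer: Rational(2770947, 7216) ≈ 384.00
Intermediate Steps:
n = Rational(-9, 4) (n = Add(Rational(-9, 4), Mul(Rational(1, 4), 0)) = Add(Rational(-9, 4), 0) = Rational(-9, 4) ≈ -2.2500)
Function('b')(U) = Mul(Rational(-9, 4), Pow(U, -1))
Add(384, Mul(Pow(451, -1), Function('b')(-12))) = Add(384, Mul(Pow(451, -1), Mul(Rational(-9, 4), Pow(-12, -1)))) = Add(384, Mul(Rational(1, 451), Mul(Rational(-9, 4), Rational(-1, 12)))) = Add(384, Mul(Rational(1, 451), Rational(3, 16))) = Add(384, Rational(3, 7216)) = Rational(2770947, 7216)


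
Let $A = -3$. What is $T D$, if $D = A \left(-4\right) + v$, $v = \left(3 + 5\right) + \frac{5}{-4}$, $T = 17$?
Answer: $\frac{1275}{4} \approx 318.75$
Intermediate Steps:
$v = \frac{27}{4}$ ($v = 8 + 5 \left(- \frac{1}{4}\right) = 8 - \frac{5}{4} = \frac{27}{4} \approx 6.75$)
$D = \frac{75}{4}$ ($D = \left(-3\right) \left(-4\right) + \frac{27}{4} = 12 + \frac{27}{4} = \frac{75}{4} \approx 18.75$)
$T D = 17 \cdot \frac{75}{4} = \frac{1275}{4}$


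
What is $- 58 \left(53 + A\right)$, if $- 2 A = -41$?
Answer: $-4263$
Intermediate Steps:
$A = \frac{41}{2}$ ($A = \left(- \frac{1}{2}\right) \left(-41\right) = \frac{41}{2} \approx 20.5$)
$- 58 \left(53 + A\right) = - 58 \left(53 + \frac{41}{2}\right) = \left(-58\right) \frac{147}{2} = -4263$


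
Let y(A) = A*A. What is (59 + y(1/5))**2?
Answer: 2178576/625 ≈ 3485.7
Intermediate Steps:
y(A) = A**2
(59 + y(1/5))**2 = (59 + (1/5)**2)**2 = (59 + 1/25)**2 = (1476/25)**2 = 2178576/625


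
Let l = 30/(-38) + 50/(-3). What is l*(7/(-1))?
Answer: 6965/57 ≈ 122.19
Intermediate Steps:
l = -995/57 (l = 30*(-1/38) + 50*(-⅓) = -15/19 - 50/3 = -995/57 ≈ -17.456)
l*(7/(-1)) = -6965/(57*(-1)) = -6965*(-1)/57 = -995/57*(-7) = 6965/57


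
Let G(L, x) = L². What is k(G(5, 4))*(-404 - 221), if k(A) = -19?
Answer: 11875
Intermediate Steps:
k(G(5, 4))*(-404 - 221) = -19*(-404 - 221) = -19*(-625) = 11875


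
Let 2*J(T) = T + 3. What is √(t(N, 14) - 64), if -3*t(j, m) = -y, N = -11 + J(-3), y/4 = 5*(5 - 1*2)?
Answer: 2*I*√11 ≈ 6.6332*I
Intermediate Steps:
J(T) = 3/2 + T/2 (J(T) = (T + 3)/2 = (3 + T)/2 = 3/2 + T/2)
y = 60 (y = 4*(5*(5 - 1*2)) = 4*(5*(5 - 2)) = 4*(5*3) = 4*15 = 60)
N = -11 (N = -11 + (3/2 + (½)*(-3)) = -11 + (3/2 - 3/2) = -11 + 0 = -11)
t(j, m) = 20 (t(j, m) = -(-1)*60/3 = -⅓*(-60) = 20)
√(t(N, 14) - 64) = √(20 - 64) = √(-44) = 2*I*√11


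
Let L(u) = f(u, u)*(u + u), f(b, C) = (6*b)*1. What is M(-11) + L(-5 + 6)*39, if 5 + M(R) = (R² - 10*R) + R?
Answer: 683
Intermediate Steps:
f(b, C) = 6*b
M(R) = -5 + R² - 9*R (M(R) = -5 + ((R² - 10*R) + R) = -5 + (R² - 9*R) = -5 + R² - 9*R)
L(u) = 12*u² (L(u) = (6*u)*(u + u) = (6*u)*(2*u) = 12*u²)
M(-11) + L(-5 + 6)*39 = (-5 + (-11)² - 9*(-11)) + (12*(-5 + 6)²)*39 = (-5 + 121 + 99) + (12*1²)*39 = 215 + (12*1)*39 = 215 + 12*39 = 215 + 468 = 683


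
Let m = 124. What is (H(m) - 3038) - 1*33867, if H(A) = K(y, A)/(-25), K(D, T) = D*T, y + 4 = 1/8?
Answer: -1844289/50 ≈ -36886.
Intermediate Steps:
y = -31/8 (y = -4 + 1/8 = -4 + ⅛ = -31/8 ≈ -3.8750)
H(A) = 31*A/200 (H(A) = -31*A/8/(-25) = -31*A/8*(-1/25) = 31*A/200)
(H(m) - 3038) - 1*33867 = ((31/200)*124 - 3038) - 1*33867 = (961/50 - 3038) - 33867 = -150939/50 - 33867 = -1844289/50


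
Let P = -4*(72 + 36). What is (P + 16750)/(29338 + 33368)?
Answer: 8159/31353 ≈ 0.26023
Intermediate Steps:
P = -432 (P = -4*108 = -432)
(P + 16750)/(29338 + 33368) = (-432 + 16750)/(29338 + 33368) = 16318/62706 = 16318*(1/62706) = 8159/31353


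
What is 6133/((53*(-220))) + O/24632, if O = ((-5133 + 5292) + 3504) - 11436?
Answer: -60425309/71802280 ≈ -0.84155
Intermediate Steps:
O = -7773 (O = (159 + 3504) - 11436 = 3663 - 11436 = -7773)
6133/((53*(-220))) + O/24632 = 6133/((53*(-220))) - 7773/24632 = 6133/(-11660) - 7773*1/24632 = 6133*(-1/11660) - 7773/24632 = -6133/11660 - 7773/24632 = -60425309/71802280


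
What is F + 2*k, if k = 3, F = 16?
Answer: 22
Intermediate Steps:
F + 2*k = 16 + 2*3 = 16 + 6 = 22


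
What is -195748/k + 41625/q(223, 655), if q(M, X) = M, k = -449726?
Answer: 9381748277/50144449 ≈ 187.09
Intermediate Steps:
-195748/k + 41625/q(223, 655) = -195748/(-449726) + 41625/223 = -195748*(-1/449726) + 41625*(1/223) = 97874/224863 + 41625/223 = 9381748277/50144449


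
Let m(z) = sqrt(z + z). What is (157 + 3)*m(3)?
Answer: 160*sqrt(6) ≈ 391.92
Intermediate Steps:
m(z) = sqrt(2)*sqrt(z) (m(z) = sqrt(2*z) = sqrt(2)*sqrt(z))
(157 + 3)*m(3) = (157 + 3)*(sqrt(2)*sqrt(3)) = 160*sqrt(6)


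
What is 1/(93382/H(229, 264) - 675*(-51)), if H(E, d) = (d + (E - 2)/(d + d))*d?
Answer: 139619/4806570839 ≈ 2.9048e-5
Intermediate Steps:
H(E, d) = d*(d + (-2 + E)/(2*d)) (H(E, d) = (d + (-2 + E)/((2*d)))*d = (d + (-2 + E)*(1/(2*d)))*d = (d + (-2 + E)/(2*d))*d = d*(d + (-2 + E)/(2*d)))
1/(93382/H(229, 264) - 675*(-51)) = 1/(93382/(-1 + 264² + (½)*229) - 675*(-51)) = 1/(93382/(-1 + 69696 + 229/2) + 34425) = 1/(93382/(139619/2) + 34425) = 1/(93382*(2/139619) + 34425) = 1/(186764/139619 + 34425) = 1/(4806570839/139619) = 139619/4806570839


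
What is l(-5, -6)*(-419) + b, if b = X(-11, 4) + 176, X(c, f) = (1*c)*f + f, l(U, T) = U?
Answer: 2231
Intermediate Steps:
X(c, f) = f + c*f (X(c, f) = c*f + f = f + c*f)
b = 136 (b = 4*(1 - 11) + 176 = 4*(-10) + 176 = -40 + 176 = 136)
l(-5, -6)*(-419) + b = -5*(-419) + 136 = 2095 + 136 = 2231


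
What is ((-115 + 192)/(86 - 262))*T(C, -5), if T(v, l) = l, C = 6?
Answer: 35/16 ≈ 2.1875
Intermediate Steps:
((-115 + 192)/(86 - 262))*T(C, -5) = ((-115 + 192)/(86 - 262))*(-5) = (77/(-176))*(-5) = (77*(-1/176))*(-5) = -7/16*(-5) = 35/16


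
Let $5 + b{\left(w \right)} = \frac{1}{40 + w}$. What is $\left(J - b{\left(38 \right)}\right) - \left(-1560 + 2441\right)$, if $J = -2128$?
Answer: $- \frac{234313}{78} \approx -3004.0$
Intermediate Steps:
$b{\left(w \right)} = -5 + \frac{1}{40 + w}$
$\left(J - b{\left(38 \right)}\right) - \left(-1560 + 2441\right) = \left(-2128 - \frac{-199 - 190}{40 + 38}\right) - \left(-1560 + 2441\right) = \left(-2128 - \frac{-199 - 190}{78}\right) - 881 = \left(-2128 - \frac{1}{78} \left(-389\right)\right) - 881 = \left(-2128 - - \frac{389}{78}\right) - 881 = \left(-2128 + \frac{389}{78}\right) - 881 = - \frac{165595}{78} - 881 = - \frac{234313}{78}$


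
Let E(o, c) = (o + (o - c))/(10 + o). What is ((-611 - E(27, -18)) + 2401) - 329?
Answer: 53985/37 ≈ 1459.1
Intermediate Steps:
E(o, c) = (-c + 2*o)/(10 + o)
((-611 - E(27, -18)) + 2401) - 329 = ((-611 - (-1*(-18) + 2*27)/(10 + 27)) + 2401) - 329 = ((-611 - (18 + 54)/37) + 2401) - 329 = ((-611 - 72/37) + 2401) - 329 = (-22679/37 + 2401) - 329 = 66158/37 - 329 = 53985/37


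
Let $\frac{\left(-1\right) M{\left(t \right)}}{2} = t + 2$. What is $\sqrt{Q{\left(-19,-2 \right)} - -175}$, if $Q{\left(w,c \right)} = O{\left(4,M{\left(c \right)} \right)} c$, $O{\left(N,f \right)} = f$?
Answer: $5 \sqrt{7} \approx 13.229$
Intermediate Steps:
$M{\left(t \right)} = -4 - 2 t$ ($M{\left(t \right)} = - 2 \left(t + 2\right) = - 2 \left(2 + t\right) = -4 - 2 t$)
$Q{\left(w,c \right)} = c \left(-4 - 2 c\right)$ ($Q{\left(w,c \right)} = \left(-4 - 2 c\right) c = c \left(-4 - 2 c\right)$)
$\sqrt{Q{\left(-19,-2 \right)} - -175} = \sqrt{\left(-2\right) \left(-2\right) \left(2 - 2\right) - -175} = \sqrt{\left(-2\right) \left(-2\right) 0 + 175} = \sqrt{0 + 175} = \sqrt{175} = 5 \sqrt{7}$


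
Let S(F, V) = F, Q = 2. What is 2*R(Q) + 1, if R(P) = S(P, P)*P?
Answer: 9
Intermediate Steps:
R(P) = P² (R(P) = P*P = P²)
2*R(Q) + 1 = 2*2² + 1 = 2*4 + 1 = 8 + 1 = 9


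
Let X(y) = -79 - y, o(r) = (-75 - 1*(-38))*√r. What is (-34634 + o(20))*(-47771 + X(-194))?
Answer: 1650517904 + 3526544*√5 ≈ 1.6584e+9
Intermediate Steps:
o(r) = -37*√r (o(r) = (-75 + 38)*√r = -37*√r)
(-34634 + o(20))*(-47771 + X(-194)) = (-34634 - 74*√5)*(-47771 + (-79 - 1*(-194))) = (-34634 - 74*√5)*(-47771 + (-79 + 194)) = (-34634 - 74*√5)*(-47771 + 115) = (-34634 - 74*√5)*(-47656) = 1650517904 + 3526544*√5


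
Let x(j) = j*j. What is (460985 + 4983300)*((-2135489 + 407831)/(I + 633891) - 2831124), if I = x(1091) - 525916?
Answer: -3335101343401499595/216376 ≈ -1.5413e+13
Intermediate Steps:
x(j) = j²
I = 664365 (I = 1091² - 525916 = 1190281 - 525916 = 664365)
(460985 + 4983300)*((-2135489 + 407831)/(I + 633891) - 2831124) = (460985 + 4983300)*((-2135489 + 407831)/(664365 + 633891) - 2831124) = 5444285*(-1727658/1298256 - 2831124) = 5444285*(-1727658*1/1298256 - 2831124) = 5444285*(-287943/216376 - 2831124) = 5444285*(-612587574567/216376) = -3335101343401499595/216376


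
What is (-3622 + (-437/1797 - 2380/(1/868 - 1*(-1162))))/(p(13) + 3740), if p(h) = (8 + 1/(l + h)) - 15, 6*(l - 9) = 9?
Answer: -308741723526389/318005886666297 ≈ -0.97087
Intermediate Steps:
l = 21/2 (l = 9 + (⅙)*9 = 9 + 3/2 = 21/2 ≈ 10.500)
p(h) = -7 + 1/(21/2 + h) (p(h) = (8 + 1/(21/2 + h)) - 15 = -7 + 1/(21/2 + h))
(-3622 + (-437/1797 - 2380/(1/868 - 1*(-1162))))/(p(13) + 3740) = (-3622 + (-437/1797 - 2380/(1/868 - 1*(-1162))))/((-145 - 14*13)/(21 + 2*13) + 3740) = (-3622 + (-437*1/1797 - 2380/(1/868 + 1162)))/((-145 - 182)/(21 + 26) + 3740) = (-3622 + (-437/1797 - 2380/1008617/868))/(-327/47 + 3740) = (-3622 + (-437/1797 - 2380*868/1008617))/((1/47)*(-327) + 3740) = (-3622 + (-437/1797 - 2065840/1008617))/(-327/47 + 3740) = (-3622 - 4153080109/1812484749)/(175453/47) = -6568972840987/1812484749*47/175453 = -308741723526389/318005886666297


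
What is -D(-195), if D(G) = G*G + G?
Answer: -37830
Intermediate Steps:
D(G) = G + G² (D(G) = G² + G = G + G²)
-D(-195) = -(-195)*(1 - 195) = -(-195)*(-194) = -1*37830 = -37830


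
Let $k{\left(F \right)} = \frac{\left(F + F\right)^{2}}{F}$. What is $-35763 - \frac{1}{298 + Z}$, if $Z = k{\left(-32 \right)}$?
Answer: $- \frac{6079711}{170} \approx -35763.0$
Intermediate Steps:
$k{\left(F \right)} = 4 F$ ($k{\left(F \right)} = \frac{\left(2 F\right)^{2}}{F} = \frac{4 F^{2}}{F} = 4 F$)
$Z = -128$ ($Z = 4 \left(-32\right) = -128$)
$-35763 - \frac{1}{298 + Z} = -35763 - \frac{1}{298 - 128} = -35763 - \frac{1}{170} = - \frac{6079711}{170}$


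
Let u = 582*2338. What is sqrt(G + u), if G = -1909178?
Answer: I*sqrt(548462) ≈ 740.58*I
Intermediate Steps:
u = 1360716
sqrt(G + u) = sqrt(-1909178 + 1360716) = sqrt(-548462) = I*sqrt(548462)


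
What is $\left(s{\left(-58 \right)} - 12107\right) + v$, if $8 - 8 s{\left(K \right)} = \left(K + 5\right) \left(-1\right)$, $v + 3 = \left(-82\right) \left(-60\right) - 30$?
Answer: $- \frac{57805}{8} \approx -7225.6$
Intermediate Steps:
$v = 4887$ ($v = -3 - -4890 = -3 + \left(4920 - 30\right) = -3 + 4890 = 4887$)
$s{\left(K \right)} = \frac{13}{8} + \frac{K}{8}$ ($s{\left(K \right)} = 1 - \frac{\left(K + 5\right) \left(-1\right)}{8} = 1 - \frac{\left(5 + K\right) \left(-1\right)}{8} = 1 - \frac{-5 - K}{8} = 1 + \left(\frac{5}{8} + \frac{K}{8}\right) = \frac{13}{8} + \frac{K}{8}$)
$\left(s{\left(-58 \right)} - 12107\right) + v = \left(\left(\frac{13}{8} + \frac{1}{8} \left(-58\right)\right) - 12107\right) + 4887 = \left(\left(\frac{13}{8} - \frac{29}{4}\right) - 12107\right) + 4887 = \left(- \frac{45}{8} - 12107\right) + 4887 = - \frac{96901}{8} + 4887 = - \frac{57805}{8}$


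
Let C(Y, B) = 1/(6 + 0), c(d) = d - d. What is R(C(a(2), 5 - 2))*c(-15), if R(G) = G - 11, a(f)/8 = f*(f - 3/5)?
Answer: 0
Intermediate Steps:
c(d) = 0
a(f) = 8*f*(-⅗ + f) (a(f) = 8*(f*(f - 3/5)) = 8*(f*(f - 3*⅕)) = 8*(f*(f - ⅗)) = 8*(f*(-⅗ + f)) = 8*f*(-⅗ + f))
C(Y, B) = ⅙ (C(Y, B) = 1/6 = ⅙)
R(G) = -11 + G
R(C(a(2), 5 - 2))*c(-15) = (-11 + ⅙)*0 = -65/6*0 = 0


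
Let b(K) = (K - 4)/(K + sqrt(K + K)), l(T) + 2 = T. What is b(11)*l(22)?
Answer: 140/9 - 140*sqrt(22)/99 ≈ 8.9226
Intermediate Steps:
l(T) = -2 + T
b(K) = (-4 + K)/(K + sqrt(2)*sqrt(K)) (b(K) = (-4 + K)/(K + sqrt(2*K)) = (-4 + K)/(K + sqrt(2)*sqrt(K)))
b(11)*l(22) = ((-4 + 11)/(11 + sqrt(2)*sqrt(11)))*(-2 + 22) = (7/(11 + sqrt(22)))*20 = 140/(11 + sqrt(22))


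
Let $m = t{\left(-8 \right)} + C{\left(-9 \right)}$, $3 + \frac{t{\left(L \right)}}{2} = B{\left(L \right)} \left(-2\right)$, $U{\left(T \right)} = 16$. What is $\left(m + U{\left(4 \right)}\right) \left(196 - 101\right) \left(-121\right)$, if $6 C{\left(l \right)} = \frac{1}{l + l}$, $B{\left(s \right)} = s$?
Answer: $- \frac{52129825}{108} \approx -4.8268 \cdot 10^{5}$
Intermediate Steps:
$t{\left(L \right)} = -6 - 4 L$ ($t{\left(L \right)} = -6 + 2 L \left(-2\right) = -6 + 2 \left(- 2 L\right) = -6 - 4 L$)
$C{\left(l \right)} = \frac{1}{12 l}$ ($C{\left(l \right)} = \frac{1}{6 \left(l + l\right)} = \frac{1}{6 \cdot 2 l} = \frac{\frac{1}{2} \frac{1}{l}}{6} = \frac{1}{12 l}$)
$m = \frac{2807}{108}$ ($m = \left(-6 - -32\right) + \frac{1}{12 \left(-9\right)} = \left(-6 + 32\right) + \frac{1}{12} \left(- \frac{1}{9}\right) = 26 - \frac{1}{108} = \frac{2807}{108} \approx 25.991$)
$\left(m + U{\left(4 \right)}\right) \left(196 - 101\right) \left(-121\right) = \left(\frac{2807}{108} + 16\right) \left(196 - 101\right) \left(-121\right) = \frac{4535}{108} \cdot 95 \left(-121\right) = \frac{430825}{108} \left(-121\right) = - \frac{52129825}{108}$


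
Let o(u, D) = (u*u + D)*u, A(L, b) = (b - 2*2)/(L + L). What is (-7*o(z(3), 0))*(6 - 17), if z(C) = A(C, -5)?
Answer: -2079/8 ≈ -259.88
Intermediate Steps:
A(L, b) = (-4 + b)/(2*L) (A(L, b) = (b - 4)/((2*L)) = (-4 + b)*(1/(2*L)) = (-4 + b)/(2*L))
z(C) = -9/(2*C) (z(C) = (-4 - 5)/(2*C) = (½)*(-9)/C = -9/(2*C))
o(u, D) = u*(D + u²) (o(u, D) = (u² + D)*u = (D + u²)*u = u*(D + u²))
(-7*o(z(3), 0))*(6 - 17) = (-7*(-9/2/3)*(0 + (-9/2/3)²))*(6 - 17) = -7*(-9/2*⅓)*(0 + (-9/2*⅓)²)*(-11) = -(-21)*(0 + (-3/2)²)/2*(-11) = -(-21)*(0 + 9/4)/2*(-11) = -(-21)*9/(2*4)*(-11) = -7*(-27/8)*(-11) = (189/8)*(-11) = -2079/8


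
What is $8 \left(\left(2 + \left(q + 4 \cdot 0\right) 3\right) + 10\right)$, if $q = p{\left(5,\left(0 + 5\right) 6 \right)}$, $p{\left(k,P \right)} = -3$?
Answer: $24$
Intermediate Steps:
$q = -3$
$8 \left(\left(2 + \left(q + 4 \cdot 0\right) 3\right) + 10\right) = 8 \left(\left(2 + \left(-3 + 4 \cdot 0\right) 3\right) + 10\right) = 8 \left(\left(2 + \left(-3 + 0\right) 3\right) + 10\right) = 8 \left(\left(2 - 9\right) + 10\right) = 8 \left(-7 + 10\right) = 8 \cdot 3 = 24$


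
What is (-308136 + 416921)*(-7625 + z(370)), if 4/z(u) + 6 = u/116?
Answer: -135231394995/163 ≈ -8.2964e+8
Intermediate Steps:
z(u) = 4/(-6 + u/116)
(-308136 + 416921)*(-7625 + z(370)) = (-308136 + 416921)*(-7625 + 464/(-696 + 370)) = 108785*(-7625 + 464/(-326)) = 108785*(-7625 + 464*(-1/326)) = 108785*(-7625 - 232/163) = 108785*(-1243107/163) = -135231394995/163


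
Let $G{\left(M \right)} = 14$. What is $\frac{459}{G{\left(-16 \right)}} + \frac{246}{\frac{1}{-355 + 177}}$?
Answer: $- \frac{612573}{14} \approx -43755.0$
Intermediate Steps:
$\frac{459}{G{\left(-16 \right)}} + \frac{246}{\frac{1}{-355 + 177}} = \frac{459}{14} + \frac{246}{\frac{1}{-355 + 177}} = 459 \cdot \frac{1}{14} + \frac{246}{\frac{1}{-178}} = \frac{459}{14} + \frac{246}{- \frac{1}{178}} = \frac{459}{14} + 246 \left(-178\right) = \frac{459}{14} - 43788 = - \frac{612573}{14}$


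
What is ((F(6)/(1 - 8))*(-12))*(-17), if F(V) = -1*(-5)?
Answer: -1020/7 ≈ -145.71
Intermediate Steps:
F(V) = 5
((F(6)/(1 - 8))*(-12))*(-17) = ((5/(1 - 8))*(-12))*(-17) = ((5/(-7))*(-12))*(-17) = ((5*(-⅐))*(-12))*(-17) = -5/7*(-12)*(-17) = (60/7)*(-17) = -1020/7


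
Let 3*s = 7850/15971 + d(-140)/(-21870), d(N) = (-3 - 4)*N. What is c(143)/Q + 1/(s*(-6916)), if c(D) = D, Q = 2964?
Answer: 15304037599/323726728416 ≈ 0.047275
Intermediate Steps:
d(N) = -7*N
s = 15602792/104785731 (s = (7850/15971 - 7*(-140)/(-21870))/3 = (7850*(1/15971) + 980*(-1/21870))/3 = (7850/15971 - 98/2187)/3 = (1/3)*(15602792/34928577) = 15602792/104785731 ≈ 0.14890)
c(143)/Q + 1/(s*(-6916)) = 143/2964 + 1/((15602792/104785731)*(-6916)) = 143*(1/2964) + (104785731/15602792)*(-1/6916) = 11/228 - 104785731/107908909472 = 15304037599/323726728416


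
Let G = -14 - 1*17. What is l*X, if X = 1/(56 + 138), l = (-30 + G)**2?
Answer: 3721/194 ≈ 19.180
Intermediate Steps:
G = -31 (G = -14 - 17 = -31)
l = 3721 (l = (-30 - 31)**2 = (-61)**2 = 3721)
X = 1/194 ≈ 0.0051546
l*X = 3721*(1/194) = 3721/194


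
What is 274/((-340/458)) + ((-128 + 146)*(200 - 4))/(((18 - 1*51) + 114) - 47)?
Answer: -22553/85 ≈ -265.33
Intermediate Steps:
274/((-340/458)) + ((-128 + 146)*(200 - 4))/(((18 - 1*51) + 114) - 47) = 274/((-340*1/458)) + (18*196)/(((18 - 51) + 114) - 47) = 274/(-170/229) + 3528/((-33 + 114) - 47) = 274*(-229/170) + 3528/(81 - 47) = -31373/85 + 3528/34 = -31373/85 + 3528*(1/34) = -31373/85 + 1764/17 = -22553/85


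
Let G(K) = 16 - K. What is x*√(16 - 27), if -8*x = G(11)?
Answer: -5*I*√11/8 ≈ -2.0729*I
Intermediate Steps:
x = -5/8 (x = -(16 - 1*11)/8 = -(16 - 11)/8 = -⅛*5 = -5/8 ≈ -0.62500)
x*√(16 - 27) = -5*√(16 - 27)/8 = -5*I*√11/8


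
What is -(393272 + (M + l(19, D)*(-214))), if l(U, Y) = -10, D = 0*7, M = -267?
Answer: -395145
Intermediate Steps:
D = 0
-(393272 + (M + l(19, D)*(-214))) = -(393272 + (-267 - 10*(-214))) = -(393272 + (-267 + 2140)) = -(393272 + 1873) = -1*395145 = -395145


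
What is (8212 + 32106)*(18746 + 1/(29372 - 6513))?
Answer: 17276860311170/22859 ≈ 7.5580e+8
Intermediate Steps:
(8212 + 32106)*(18746 + 1/(29372 - 6513)) = 40318*(18746 + 1/22859) = 40318*(428514815/22859) = 17276860311170/22859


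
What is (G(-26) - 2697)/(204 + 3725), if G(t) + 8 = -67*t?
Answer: -963/3929 ≈ -0.24510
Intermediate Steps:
G(t) = -8 - 67*t
(G(-26) - 2697)/(204 + 3725) = ((-8 - 67*(-26)) - 2697)/(204 + 3725) = ((-8 + 1742) - 2697)/3929 = (1734 - 2697)*(1/3929) = -963*1/3929 = -963/3929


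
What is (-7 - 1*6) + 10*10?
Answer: 87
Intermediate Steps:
(-7 - 1*6) + 10*10 = (-7 - 6) + 100 = -13 + 100 = 87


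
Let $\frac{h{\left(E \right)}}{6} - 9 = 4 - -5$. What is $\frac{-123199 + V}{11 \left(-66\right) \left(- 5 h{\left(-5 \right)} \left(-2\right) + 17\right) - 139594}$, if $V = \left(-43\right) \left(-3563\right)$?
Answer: $- \frac{15005}{468008} \approx -0.032061$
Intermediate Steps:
$V = 153209$
$h{\left(E \right)} = 108$ ($h{\left(E \right)} = 54 + 6 \left(4 - -5\right) = 54 + 6 \left(4 + 5\right) = 54 + 6 \cdot 9 = 54 + 54 = 108$)
$\frac{-123199 + V}{11 \left(-66\right) \left(- 5 h{\left(-5 \right)} \left(-2\right) + 17\right) - 139594} = \frac{-123199 + 153209}{11 \left(-66\right) \left(\left(-5\right) 108 \left(-2\right) + 17\right) - 139594} = \frac{30010}{- 726 \left(\left(-540\right) \left(-2\right) + 17\right) - 139594} = \frac{30010}{- 726 \left(1080 + 17\right) - 139594} = \frac{30010}{\left(-726\right) 1097 - 139594} = \frac{30010}{-796422 - 139594} = \frac{30010}{-936016} = 30010 \left(- \frac{1}{936016}\right) = - \frac{15005}{468008}$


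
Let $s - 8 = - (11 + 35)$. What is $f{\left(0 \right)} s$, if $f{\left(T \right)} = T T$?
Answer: $0$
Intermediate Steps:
$f{\left(T \right)} = T^{2}$
$s = -38$ ($s = 8 - \left(11 + 35\right) = 8 - 46 = -38$)
$f{\left(0 \right)} s = 0^{2} \left(-38\right) = 0 \left(-38\right) = 0$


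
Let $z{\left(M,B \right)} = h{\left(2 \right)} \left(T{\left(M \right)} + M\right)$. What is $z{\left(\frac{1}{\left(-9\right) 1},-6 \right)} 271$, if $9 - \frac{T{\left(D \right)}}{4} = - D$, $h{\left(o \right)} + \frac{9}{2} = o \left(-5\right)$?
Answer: $- \frac{2507021}{18} \approx -1.3928 \cdot 10^{5}$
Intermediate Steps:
$h{\left(o \right)} = - \frac{9}{2} - 5 o$ ($h{\left(o \right)} = - \frac{9}{2} + o \left(-5\right) = - \frac{9}{2} - 5 o$)
$T{\left(D \right)} = 36 + 4 D$ ($T{\left(D \right)} = 36 - 4 \left(- D\right) = 36 + 4 D$)
$z{\left(M,B \right)} = -522 - \frac{145 M}{2}$ ($z{\left(M,B \right)} = \left(- \frac{9}{2} - 10\right) \left(\left(36 + 4 M\right) + M\right) = \left(- \frac{9}{2} - 10\right) \left(36 + 5 M\right) = - \frac{29 \left(36 + 5 M\right)}{2} = -522 - \frac{145 M}{2}$)
$z{\left(\frac{1}{\left(-9\right) 1},-6 \right)} 271 = \left(-522 - \frac{145 \frac{1}{\left(-9\right) 1}}{2}\right) 271 = \left(-522 - \frac{145 \left(\left(- \frac{1}{9}\right) 1\right)}{2}\right) 271 = \left(-522 - - \frac{145}{18}\right) 271 = \left(-522 + \frac{145}{18}\right) 271 = \left(- \frac{9251}{18}\right) 271 = - \frac{2507021}{18}$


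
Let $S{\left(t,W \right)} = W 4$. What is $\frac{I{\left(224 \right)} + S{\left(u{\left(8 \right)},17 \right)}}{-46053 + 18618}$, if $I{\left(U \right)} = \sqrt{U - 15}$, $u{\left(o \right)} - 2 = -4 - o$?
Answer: $- \frac{68}{27435} - \frac{\sqrt{209}}{27435} \approx -0.0030055$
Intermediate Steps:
$u{\left(o \right)} = -2 - o$ ($u{\left(o \right)} = 2 - \left(4 + o\right) = -2 - o$)
$I{\left(U \right)} = \sqrt{-15 + U}$
$S{\left(t,W \right)} = 4 W$
$\frac{I{\left(224 \right)} + S{\left(u{\left(8 \right)},17 \right)}}{-46053 + 18618} = \frac{\sqrt{-15 + 224} + 4 \cdot 17}{-46053 + 18618} = \frac{\sqrt{209} + 68}{-27435} = \left(68 + \sqrt{209}\right) \left(- \frac{1}{27435}\right) = - \frac{68}{27435} - \frac{\sqrt{209}}{27435}$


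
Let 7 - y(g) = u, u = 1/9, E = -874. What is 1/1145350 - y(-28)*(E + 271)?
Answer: 4757783901/1145350 ≈ 4154.0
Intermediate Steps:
u = ⅑ ≈ 0.11111
y(g) = 62/9 (y(g) = 7 - 1*⅑ = 7 - ⅑ = 62/9)
1/1145350 - y(-28)*(E + 271) = 1/1145350 - 62*(-874 + 271)/9 = 1/1145350 - 62*(-603)/9 = 1/1145350 - 1*(-4154) = 1/1145350 + 4154 = 4757783901/1145350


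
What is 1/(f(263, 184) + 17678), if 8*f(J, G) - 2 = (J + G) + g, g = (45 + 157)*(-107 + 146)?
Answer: 8/149751 ≈ 5.3422e-5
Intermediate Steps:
g = 7878 (g = 202*39 = 7878)
f(J, G) = 985 + G/8 + J/8 (f(J, G) = ¼ + ((J + G) + 7878)/8 = ¼ + ((G + J) + 7878)/8 = ¼ + (7878 + G + J)/8 = ¼ + (3939/4 + G/8 + J/8) = 985 + G/8 + J/8)
1/(f(263, 184) + 17678) = 1/((985 + (⅛)*184 + (⅛)*263) + 17678) = 1/((985 + 23 + 263/8) + 17678) = 1/(8327/8 + 17678) = 1/(149751/8) = 8/149751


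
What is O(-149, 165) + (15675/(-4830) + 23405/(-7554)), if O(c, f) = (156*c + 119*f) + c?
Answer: -2289086111/608097 ≈ -3764.3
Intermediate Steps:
O(c, f) = 119*f + 157*c (O(c, f) = (119*f + 156*c) + c = 119*f + 157*c)
O(-149, 165) + (15675/(-4830) + 23405/(-7554)) = (119*165 + 157*(-149)) + (15675/(-4830) + 23405/(-7554)) = (19635 - 23393) + (15675*(-1/4830) + 23405*(-1/7554)) = -3758 + (-1045/322 - 23405/7554) = -3758 - 3857585/608097 = -2289086111/608097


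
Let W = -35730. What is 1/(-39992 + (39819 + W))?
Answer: -1/35903 ≈ -2.7853e-5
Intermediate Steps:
1/(-39992 + (39819 + W)) = 1/(-39992 + (39819 - 35730)) = 1/(-39992 + 4089) = 1/(-35903) = -1/35903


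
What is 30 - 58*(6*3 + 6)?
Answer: -1362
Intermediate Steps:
30 - 58*(6*3 + 6) = 30 - 58*(18 + 6) = 30 - 58*24 = 30 - 1392 = -1362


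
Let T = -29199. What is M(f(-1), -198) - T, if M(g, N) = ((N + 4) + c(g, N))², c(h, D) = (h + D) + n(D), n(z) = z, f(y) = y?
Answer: 378480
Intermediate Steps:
c(h, D) = h + 2*D (c(h, D) = (h + D) + D = (D + h) + D = h + 2*D)
M(g, N) = (4 + g + 3*N)² (M(g, N) = ((N + 4) + (g + 2*N))² = ((4 + N) + (g + 2*N))² = (4 + g + 3*N)²)
M(f(-1), -198) - T = (4 - 1 + 3*(-198))² - 1*(-29199) = (4 - 1 - 594)² + 29199 = (-591)² + 29199 = 349281 + 29199 = 378480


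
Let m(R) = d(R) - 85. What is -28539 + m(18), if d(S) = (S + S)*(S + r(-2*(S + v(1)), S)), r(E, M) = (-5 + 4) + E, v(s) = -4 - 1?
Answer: -28948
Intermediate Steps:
v(s) = -5
r(E, M) = -1 + E
d(S) = 2*S*(9 - S) (d(S) = (S + S)*(S + (-1 - 2*(S - 5))) = (2*S)*(S + (-1 - 2*(-5 + S))) = (2*S)*(S + (-1 + (10 - 2*S))) = (2*S)*(S + (9 - 2*S)) = (2*S)*(9 - S) = 2*S*(9 - S))
m(R) = -85 + 2*R*(9 - R) (m(R) = 2*R*(9 - R) - 85 = -85 + 2*R*(9 - R))
-28539 + m(18) = -28539 + (-85 - 2*18*(-9 + 18)) = -28539 + (-85 - 2*18*9) = -28539 + (-85 - 324) = -28539 - 409 = -28948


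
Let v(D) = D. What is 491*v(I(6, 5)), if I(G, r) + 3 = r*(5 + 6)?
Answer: 25532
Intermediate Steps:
I(G, r) = -3 + 11*r (I(G, r) = -3 + r*(5 + 6) = -3 + r*11 = -3 + 11*r)
491*v(I(6, 5)) = 491*(-3 + 11*5) = 491*(-3 + 55) = 491*52 = 25532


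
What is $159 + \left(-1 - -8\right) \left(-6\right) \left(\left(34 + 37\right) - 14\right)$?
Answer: $-2235$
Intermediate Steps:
$159 + \left(-1 - -8\right) \left(-6\right) \left(\left(34 + 37\right) - 14\right) = 159 + \left(-1 + 8\right) \left(-6\right) \left(71 - 14\right) = 159 + 7 \left(-6\right) 57 = 159 - 2394 = -2235$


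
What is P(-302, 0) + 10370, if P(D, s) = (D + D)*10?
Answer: 4330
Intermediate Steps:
P(D, s) = 20*D (P(D, s) = (2*D)*10 = 20*D)
P(-302, 0) + 10370 = 20*(-302) + 10370 = -6040 + 10370 = 4330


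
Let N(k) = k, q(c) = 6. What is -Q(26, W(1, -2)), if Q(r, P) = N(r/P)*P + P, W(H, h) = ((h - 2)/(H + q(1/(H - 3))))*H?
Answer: -178/7 ≈ -25.429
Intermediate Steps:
W(H, h) = H*(-2 + h)/(6 + H) (W(H, h) = ((h - 2)/(H + 6))*H = ((-2 + h)/(6 + H))*H = H*(-2 + h)/(6 + H))
Q(r, P) = P + r (Q(r, P) = (r/P)*P + P = r + P = P + r)
-Q(26, W(1, -2)) = -(1*(-2 - 2)/(6 + 1) + 26) = -(1*(-4)/7 + 26) = -(1*(⅐)*(-4) + 26) = -(-4/7 + 26) = -1*178/7 = -178/7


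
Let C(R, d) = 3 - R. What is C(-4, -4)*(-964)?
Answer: -6748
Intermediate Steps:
C(-4, -4)*(-964) = (3 - 1*(-4))*(-964) = (3 + 4)*(-964) = 7*(-964) = -6748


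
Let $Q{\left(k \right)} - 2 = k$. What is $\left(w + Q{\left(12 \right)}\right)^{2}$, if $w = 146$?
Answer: $25600$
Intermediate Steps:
$Q{\left(k \right)} = 2 + k$
$\left(w + Q{\left(12 \right)}\right)^{2} = \left(146 + \left(2 + 12\right)\right)^{2} = \left(146 + 14\right)^{2} = 160^{2} = 25600$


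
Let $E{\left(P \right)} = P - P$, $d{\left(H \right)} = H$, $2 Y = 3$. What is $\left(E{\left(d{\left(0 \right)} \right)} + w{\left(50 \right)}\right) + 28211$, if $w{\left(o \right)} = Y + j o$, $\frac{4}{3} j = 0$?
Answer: $\frac{56425}{2} \approx 28213.0$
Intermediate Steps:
$Y = \frac{3}{2}$ ($Y = \frac{1}{2} \cdot 3 = \frac{3}{2} \approx 1.5$)
$E{\left(P \right)} = 0$
$j = 0$ ($j = \frac{3}{4} \cdot 0 = 0$)
$w{\left(o \right)} = \frac{3}{2}$ ($w{\left(o \right)} = \frac{3}{2} + 0 o = \frac{3}{2} + 0 = \frac{3}{2}$)
$\left(E{\left(d{\left(0 \right)} \right)} + w{\left(50 \right)}\right) + 28211 = \left(0 + \frac{3}{2}\right) + 28211 = \frac{3}{2} + 28211 = \frac{56425}{2}$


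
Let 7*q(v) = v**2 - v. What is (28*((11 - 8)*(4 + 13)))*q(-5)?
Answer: 6120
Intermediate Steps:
q(v) = -v/7 + v**2/7 (q(v) = (v**2 - v)/7 = -v/7 + v**2/7)
(28*((11 - 8)*(4 + 13)))*q(-5) = (28*((11 - 8)*(4 + 13)))*((1/7)*(-5)*(-1 - 5)) = (28*(3*17))*((1/7)*(-5)*(-6)) = (28*51)*(30/7) = 1428*(30/7) = 6120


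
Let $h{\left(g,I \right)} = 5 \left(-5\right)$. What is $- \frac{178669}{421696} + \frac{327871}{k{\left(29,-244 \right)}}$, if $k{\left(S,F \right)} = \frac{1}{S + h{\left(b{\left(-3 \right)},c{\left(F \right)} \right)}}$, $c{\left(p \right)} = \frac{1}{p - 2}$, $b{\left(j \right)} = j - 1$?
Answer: $\frac{553047378195}{421696} \approx 1.3115 \cdot 10^{6}$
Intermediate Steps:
$b{\left(j \right)} = -1 + j$
$c{\left(p \right)} = \frac{1}{-2 + p}$
$h{\left(g,I \right)} = -25$
$k{\left(S,F \right)} = \frac{1}{-25 + S}$ ($k{\left(S,F \right)} = \frac{1}{S - 25} = \frac{1}{-25 + S}$)
$- \frac{178669}{421696} + \frac{327871}{k{\left(29,-244 \right)}} = - \frac{178669}{421696} + \frac{327871}{\frac{1}{-25 + 29}} = \left(-178669\right) \frac{1}{421696} + \frac{327871}{\frac{1}{4}} = - \frac{178669}{421696} + 327871 \frac{1}{\frac{1}{4}} = - \frac{178669}{421696} + 327871 \cdot 4 = - \frac{178669}{421696} + 1311484 = \frac{553047378195}{421696}$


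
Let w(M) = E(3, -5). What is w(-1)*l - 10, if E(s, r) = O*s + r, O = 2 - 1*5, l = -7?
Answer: 88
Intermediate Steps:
O = -3 (O = 2 - 5 = -3)
E(s, r) = r - 3*s (E(s, r) = -3*s + r = r - 3*s)
w(M) = -14 (w(M) = -5 - 3*3 = -5 - 9 = -14)
w(-1)*l - 10 = -14*(-7) - 10 = 98 - 10 = 88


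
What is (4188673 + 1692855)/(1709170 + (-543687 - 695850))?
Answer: 5881528/469633 ≈ 12.524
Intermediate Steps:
(4188673 + 1692855)/(1709170 + (-543687 - 695850)) = 5881528/(1709170 - 1239537) = 5881528/469633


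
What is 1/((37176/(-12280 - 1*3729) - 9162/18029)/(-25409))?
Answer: 7333704665749/816920562 ≈ 8977.3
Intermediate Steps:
1/((37176/(-12280 - 1*3729) - 9162/18029)/(-25409)) = 1/((37176/(-12280 - 3729) - 9162*1/18029)*(-1/25409)) = 1/((37176/(-16009) - 9162/18029)*(-1/25409)) = 1/((37176*(-1/16009) - 9162/18029)*(-1/25409)) = 1/((-37176/16009 - 9162/18029)*(-1/25409)) = 1/(-816920562/288626261*(-1/25409)) = 1/(816920562/7333704665749) = 7333704665749/816920562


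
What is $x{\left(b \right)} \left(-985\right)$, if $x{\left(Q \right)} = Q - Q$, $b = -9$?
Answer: $0$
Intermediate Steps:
$x{\left(Q \right)} = 0$
$x{\left(b \right)} \left(-985\right) = 0 \left(-985\right) = 0$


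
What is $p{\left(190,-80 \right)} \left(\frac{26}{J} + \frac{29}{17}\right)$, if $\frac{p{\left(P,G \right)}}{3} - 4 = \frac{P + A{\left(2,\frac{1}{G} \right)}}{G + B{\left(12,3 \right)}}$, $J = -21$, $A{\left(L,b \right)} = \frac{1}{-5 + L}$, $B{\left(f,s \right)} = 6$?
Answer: $\frac{53273}{26418} \approx 2.0165$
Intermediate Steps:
$p{\left(P,G \right)} = 12 + \frac{3 \left(- \frac{1}{3} + P\right)}{6 + G}$ ($p{\left(P,G \right)} = 12 + 3 \frac{P + \frac{1}{-5 + 2}}{G + 6} = 12 + 3 \frac{P + \frac{1}{-3}}{6 + G} = 12 + 3 \frac{P - \frac{1}{3}}{6 + G} = 12 + 3 \frac{- \frac{1}{3} + P}{6 + G} = 12 + \frac{3 \left(- \frac{1}{3} + P\right)}{6 + G}$)
$p{\left(190,-80 \right)} \left(\frac{26}{J} + \frac{29}{17}\right) = \frac{71 + 3 \cdot 190 + 12 \left(-80\right)}{6 - 80} \left(\frac{26}{-21} + \frac{29}{17}\right) = \frac{71 + 570 - 960}{-74} \left(26 \left(- \frac{1}{21}\right) + 29 \cdot \frac{1}{17}\right) = \left(- \frac{1}{74}\right) \left(-319\right) \left(- \frac{26}{21} + \frac{29}{17}\right) = \frac{319}{74} \cdot \frac{167}{357} = \frac{53273}{26418}$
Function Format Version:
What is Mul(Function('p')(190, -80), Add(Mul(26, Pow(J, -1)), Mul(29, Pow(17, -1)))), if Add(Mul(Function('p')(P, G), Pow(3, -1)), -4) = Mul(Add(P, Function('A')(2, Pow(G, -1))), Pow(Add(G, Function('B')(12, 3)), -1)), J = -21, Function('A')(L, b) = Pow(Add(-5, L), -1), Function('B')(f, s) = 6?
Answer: Rational(53273, 26418) ≈ 2.0165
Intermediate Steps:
Function('p')(P, G) = Add(12, Mul(3, Pow(Add(6, G), -1), Add(Rational(-1, 3), P))) (Function('p')(P, G) = Add(12, Mul(3, Mul(Add(P, Pow(Add(-5, 2), -1)), Pow(Add(G, 6), -1)))) = Add(12, Mul(3, Mul(Add(P, Pow(-3, -1)), Pow(Add(6, G), -1)))) = Add(12, Mul(3, Mul(Add(P, Rational(-1, 3)), Pow(Add(6, G), -1)))) = Add(12, Mul(3, Mul(Add(Rational(-1, 3), P), Pow(Add(6, G), -1)))) = Add(12, Mul(3, Mul(Pow(Add(6, G), -1), Add(Rational(-1, 3), P)))) = Add(12, Mul(3, Pow(Add(6, G), -1), Add(Rational(-1, 3), P))))
Mul(Function('p')(190, -80), Add(Mul(26, Pow(J, -1)), Mul(29, Pow(17, -1)))) = Mul(Mul(Pow(Add(6, -80), -1), Add(71, Mul(3, 190), Mul(12, -80))), Add(Mul(26, Pow(-21, -1)), Mul(29, Pow(17, -1)))) = Mul(Mul(Pow(-74, -1), Add(71, 570, -960)), Add(Mul(26, Rational(-1, 21)), Mul(29, Rational(1, 17)))) = Mul(Mul(Rational(-1, 74), -319), Add(Rational(-26, 21), Rational(29, 17))) = Mul(Rational(319, 74), Rational(167, 357)) = Rational(53273, 26418)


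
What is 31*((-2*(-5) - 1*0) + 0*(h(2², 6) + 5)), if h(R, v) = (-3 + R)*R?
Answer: 310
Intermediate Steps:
h(R, v) = R*(-3 + R)
31*((-2*(-5) - 1*0) + 0*(h(2², 6) + 5)) = 31*((-2*(-5) - 1*0) + 0*(2²*(-3 + 2²) + 5)) = 31*((10 + 0) + 0*(4*(-3 + 4) + 5)) = 31*(10 + 0*(4*1 + 5)) = 31*(10 + 0*(4 + 5)) = 31*(10 + 0*9) = 31*(10 + 0) = 31*10 = 310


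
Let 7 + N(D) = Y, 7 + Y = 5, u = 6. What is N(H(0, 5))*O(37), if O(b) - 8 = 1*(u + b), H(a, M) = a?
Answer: -459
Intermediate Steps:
O(b) = 14 + b (O(b) = 8 + 1*(6 + b) = 8 + (6 + b) = 14 + b)
Y = -2 (Y = -7 + 5 = -2)
N(D) = -9 (N(D) = -7 - 2 = -9)
N(H(0, 5))*O(37) = -9*(14 + 37) = -9*51 = -459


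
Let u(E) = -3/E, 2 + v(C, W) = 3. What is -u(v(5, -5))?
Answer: 3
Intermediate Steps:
v(C, W) = 1 (v(C, W) = -2 + 3 = 1)
-u(v(5, -5)) = -(-3)/1 = -(-3) = -1*(-3) = 3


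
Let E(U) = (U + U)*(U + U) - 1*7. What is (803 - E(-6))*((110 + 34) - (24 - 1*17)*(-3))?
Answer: 109890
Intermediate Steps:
E(U) = -7 + 4*U² (E(U) = (2*U)*(2*U) - 7 = 4*U² - 7 = -7 + 4*U²)
(803 - E(-6))*((110 + 34) - (24 - 1*17)*(-3)) = (803 - (-7 + 4*(-6)²))*((110 + 34) - (24 - 1*17)*(-3)) = (803 - (-7 + 4*36))*(144 - (24 - 17)*(-3)) = (803 - (-7 + 144))*(144 - 7*(-3)) = (803 - 1*137)*(144 - 1*(-21)) = (803 - 137)*(144 + 21) = 666*165 = 109890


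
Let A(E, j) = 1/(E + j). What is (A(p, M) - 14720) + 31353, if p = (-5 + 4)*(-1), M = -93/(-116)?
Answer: 3476413/209 ≈ 16634.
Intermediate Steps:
M = 93/116 (M = -93*(-1/116) = 93/116 ≈ 0.80172)
p = 1 (p = -1*(-1) = 1)
(A(p, M) - 14720) + 31353 = (1/(1 + 93/116) - 14720) + 31353 = (1/(209/116) - 14720) + 31353 = (116/209 - 14720) + 31353 = -3076364/209 + 31353 = 3476413/209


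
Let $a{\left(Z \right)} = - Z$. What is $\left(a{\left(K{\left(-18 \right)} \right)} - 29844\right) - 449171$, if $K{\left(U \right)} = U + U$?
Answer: $-478979$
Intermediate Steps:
$K{\left(U \right)} = 2 U$
$\left(a{\left(K{\left(-18 \right)} \right)} - 29844\right) - 449171 = \left(- 2 \left(-18\right) - 29844\right) - 449171 = \left(\left(-1\right) \left(-36\right) - 29844\right) - 449171 = \left(36 - 29844\right) - 449171 = -29808 - 449171 = -478979$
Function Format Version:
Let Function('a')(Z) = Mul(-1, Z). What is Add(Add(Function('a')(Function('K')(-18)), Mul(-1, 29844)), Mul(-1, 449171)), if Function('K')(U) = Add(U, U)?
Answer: -478979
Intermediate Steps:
Function('K')(U) = Mul(2, U)
Add(Add(Function('a')(Function('K')(-18)), Mul(-1, 29844)), Mul(-1, 449171)) = Add(Add(Mul(-1, Mul(2, -18)), Mul(-1, 29844)), Mul(-1, 449171)) = Add(Add(Mul(-1, -36), -29844), -449171) = Add(Add(36, -29844), -449171) = Add(-29808, -449171) = -478979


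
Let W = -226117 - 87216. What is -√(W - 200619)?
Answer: -4*I*√32122 ≈ -716.9*I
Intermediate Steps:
W = -313333
-√(W - 200619) = -√(-313333 - 200619) = -√(-513952) = -4*I*√32122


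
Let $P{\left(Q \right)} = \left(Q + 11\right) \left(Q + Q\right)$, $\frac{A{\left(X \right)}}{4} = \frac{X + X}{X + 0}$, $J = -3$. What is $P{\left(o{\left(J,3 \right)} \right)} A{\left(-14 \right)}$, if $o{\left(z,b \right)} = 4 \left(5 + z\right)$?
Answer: $2432$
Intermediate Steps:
$o{\left(z,b \right)} = 20 + 4 z$
$A{\left(X \right)} = 8$ ($A{\left(X \right)} = 4 \frac{X + X}{X + 0} = 4 \frac{2 X}{X} = 4 \cdot 2 = 8$)
$P{\left(Q \right)} = 2 Q \left(11 + Q\right)$ ($P{\left(Q \right)} = \left(11 + Q\right) 2 Q = 2 Q \left(11 + Q\right)$)
$P{\left(o{\left(J,3 \right)} \right)} A{\left(-14 \right)} = 2 \left(20 + 4 \left(-3\right)\right) \left(11 + \left(20 + 4 \left(-3\right)\right)\right) 8 = 2 \left(20 - 12\right) \left(11 + \left(20 - 12\right)\right) 8 = 2 \cdot 8 \left(11 + 8\right) 8 = 2 \cdot 8 \cdot 19 \cdot 8 = 304 \cdot 8 = 2432$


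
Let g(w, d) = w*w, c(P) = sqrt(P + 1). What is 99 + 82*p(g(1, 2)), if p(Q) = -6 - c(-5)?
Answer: -393 - 164*I ≈ -393.0 - 164.0*I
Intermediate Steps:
c(P) = sqrt(1 + P)
g(w, d) = w**2
p(Q) = -6 - 2*I (p(Q) = -6 - sqrt(1 - 5) = -6 - sqrt(-4) = -6 - 2*I)
99 + 82*p(g(1, 2)) = 99 + 82*(-6 - 2*I) = 99 + (-492 - 164*I) = -393 - 164*I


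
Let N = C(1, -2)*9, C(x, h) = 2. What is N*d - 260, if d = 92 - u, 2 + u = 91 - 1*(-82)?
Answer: -1682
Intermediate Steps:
u = 171 (u = -2 + (91 - 1*(-82)) = -2 + (91 + 82) = -2 + 173 = 171)
d = -79 (d = 92 - 1*171 = 92 - 171 = -79)
N = 18 (N = 2*9 = 18)
N*d - 260 = 18*(-79) - 260 = -1422 - 260 = -1682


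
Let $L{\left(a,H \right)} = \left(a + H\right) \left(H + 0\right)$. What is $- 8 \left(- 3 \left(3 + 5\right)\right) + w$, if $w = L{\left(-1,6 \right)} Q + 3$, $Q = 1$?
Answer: $225$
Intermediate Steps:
$L{\left(a,H \right)} = H \left(H + a\right)$ ($L{\left(a,H \right)} = \left(H + a\right) H = H \left(H + a\right)$)
$w = 33$ ($w = 6 \left(6 - 1\right) 1 + 3 = 6 \cdot 5 \cdot 1 + 3 = 30 \cdot 1 + 3 = 30 + 3 = 33$)
$- 8 \left(- 3 \left(3 + 5\right)\right) + w = - 8 \left(- 3 \left(3 + 5\right)\right) + 33 = - 8 \left(\left(-3\right) 8\right) + 33 = \left(-8\right) \left(-24\right) + 33 = 192 + 33 = 225$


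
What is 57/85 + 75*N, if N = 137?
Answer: 873432/85 ≈ 10276.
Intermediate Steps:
57/85 + 75*N = 57/85 + 75*137 = 57*(1/85) + 10275 = 57/85 + 10275 = 873432/85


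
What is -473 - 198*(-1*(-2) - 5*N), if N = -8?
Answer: -8789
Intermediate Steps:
-473 - 198*(-1*(-2) - 5*N) = -473 - 198*(-1*(-2) - 5*(-8)) = -473 - 198*(2 + 40) = -473 - 198*42 = -473 - 8316 = -8789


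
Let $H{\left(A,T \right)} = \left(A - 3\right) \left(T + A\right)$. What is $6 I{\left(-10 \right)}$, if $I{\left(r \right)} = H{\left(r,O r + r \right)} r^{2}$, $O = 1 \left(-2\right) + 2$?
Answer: $156000$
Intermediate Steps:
$O = 0$ ($O = -2 + 2 = 0$)
$H{\left(A,T \right)} = \left(-3 + A\right) \left(A + T\right)$
$I{\left(r \right)} = r^{2} \left(- 6 r + 2 r^{2}\right)$ ($I{\left(r \right)} = \left(r^{2} - 3 r - 3 \left(0 r + r\right) + r \left(0 r + r\right)\right) r^{2} = \left(r^{2} - 3 r - 3 \left(0 + r\right) + r \left(0 + r\right)\right) r^{2} = \left(r^{2} - 3 r - 3 r + r r\right) r^{2} = \left(r^{2} - 3 r - 3 r + r^{2}\right) r^{2} = \left(- 6 r + 2 r^{2}\right) r^{2} = r^{2} \left(- 6 r + 2 r^{2}\right)$)
$6 I{\left(-10 \right)} = 6 \cdot 2 \left(-10\right)^{3} \left(-3 - 10\right) = 6 \cdot 2 \left(-1000\right) \left(-13\right) = 6 \cdot 26000 = 156000$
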